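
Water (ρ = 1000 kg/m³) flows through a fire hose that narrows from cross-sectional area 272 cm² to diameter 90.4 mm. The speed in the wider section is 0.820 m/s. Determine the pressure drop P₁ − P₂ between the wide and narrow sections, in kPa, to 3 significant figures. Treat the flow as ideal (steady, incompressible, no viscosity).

ΔP ≈ 5.70 kPa

Mass conservation (A₁v₁ = A₂v₂) gives v₂ = 0.820 × 272/64.2 = 3.48 m/s.
The pipe is horizontal, so Bernoulli reduces to P₁ + ½ρv₁² = P₂ + ½ρv₂².
P₁ − P₂ = ½·1000·(3.48² − 0.820²) = ½·1000·11.4 = 5700 Pa.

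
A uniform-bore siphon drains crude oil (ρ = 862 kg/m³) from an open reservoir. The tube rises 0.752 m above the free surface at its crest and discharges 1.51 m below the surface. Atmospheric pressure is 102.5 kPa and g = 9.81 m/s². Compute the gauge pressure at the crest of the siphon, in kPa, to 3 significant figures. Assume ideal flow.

P_gauge = -19.1 kPa

From the surface to the outlet (both open to atmosphere, surface at rest): v = √(2g·h_out) = √(2·9.81·1.51) = 5.44 m/s.
With constant cross-section the crest speed equals v; applying Bernoulli from the surface up to the crest, P_top = P_atm − ½ρv² − ρg·h_top.
P_top = 102500 − ½·862·5.44² − 862·9.81·0.752 = 83400 Pa. So P_gauge = P_top − P_atm = -19100 Pa.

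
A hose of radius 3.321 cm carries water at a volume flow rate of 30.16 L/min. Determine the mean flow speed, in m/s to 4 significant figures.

Q = 30.16 L/min = 0.0005027 m³/s.
v = Q/A = 0.0005027 / 0.003465 = 0.1451 m/s.

0.1451 m/s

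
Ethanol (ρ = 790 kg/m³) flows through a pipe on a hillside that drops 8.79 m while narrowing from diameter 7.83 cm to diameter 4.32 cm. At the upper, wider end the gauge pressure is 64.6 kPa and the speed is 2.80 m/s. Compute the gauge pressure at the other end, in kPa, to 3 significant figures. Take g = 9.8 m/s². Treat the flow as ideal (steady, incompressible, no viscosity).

Continuity gives A₁v₁ = A₂v₂, so v₂ = (48.2 cm²)/(14.7 cm²) × 2.80 m/s = 9.20 m/s.
Applying Bernoulli between the two ends and solving for P₂: P₂ = P₁ + ½ρ(v₁² − v₂²) − ρgΔh.
P₂ = 64600 + ½·790·(2.80² − 9.20²) − 790·9.8·(−8.79) = 64600 + (-30300) − (-68100) = 102000 Pa.

P₂ = 102 kPa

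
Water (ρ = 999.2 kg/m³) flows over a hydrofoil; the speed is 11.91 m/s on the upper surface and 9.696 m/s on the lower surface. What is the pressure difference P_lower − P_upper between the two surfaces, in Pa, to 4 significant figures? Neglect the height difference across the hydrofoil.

Bernoulli (same height): P_lower − P_upper = ½ρ(v_upper² − v_lower²).
ΔP = ½·999.2·(11.91² − 9.696²) = 23900 Pa.

ΔP ≈ 23900 Pa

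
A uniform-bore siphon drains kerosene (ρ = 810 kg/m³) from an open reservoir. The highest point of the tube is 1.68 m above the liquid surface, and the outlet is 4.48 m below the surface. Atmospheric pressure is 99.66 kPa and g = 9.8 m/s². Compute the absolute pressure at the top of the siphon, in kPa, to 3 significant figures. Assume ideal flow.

From the surface to the outlet (both open to atmosphere, surface at rest): v = √(2g·h_out) = √(2·9.8·4.48) = 9.37 m/s.
Continuity keeps v the same throughout the tube; from surface to crest, P_atm + 0 = P_top + ½ρv² + ρg·h_top.
P_top = 99660 − ½·810·9.37² − 810·9.8·1.68 = 50800 Pa.

50.8 kPa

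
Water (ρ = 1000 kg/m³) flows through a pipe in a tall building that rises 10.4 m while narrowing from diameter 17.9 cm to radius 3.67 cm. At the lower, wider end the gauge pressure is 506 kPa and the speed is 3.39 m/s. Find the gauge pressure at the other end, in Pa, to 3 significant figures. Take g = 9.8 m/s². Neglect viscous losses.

By continuity, v₂ = v₁·A₁/A₂ = 3.39·(252/42.3) = 20.2 m/s.
Bernoulli: P₁ + ½ρv₁² + ρg h₁ = P₂ + ½ρv₂² + ρg h₂, so P₂ = P₁ + ½ρ(v₁² − v₂²) − ρg(h₂ − h₁).
P₂ = 506000 + ½·1000·(3.39² − 20.2²) − 1000·9.8·(+10.4) = 506000 + (-197000) − (102000) = 207000 Pa.

P₂ = 207000 Pa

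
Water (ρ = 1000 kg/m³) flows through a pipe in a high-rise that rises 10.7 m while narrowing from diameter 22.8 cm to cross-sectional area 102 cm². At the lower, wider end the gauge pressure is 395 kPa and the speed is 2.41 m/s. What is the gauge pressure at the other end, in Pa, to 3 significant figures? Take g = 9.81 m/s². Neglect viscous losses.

P₂ = 246000 Pa

By continuity, v₂ = v₁·A₁/A₂ = 2.41·(408/102) = 9.65 m/s.
Applying Bernoulli between the two ends and solving for P₂: P₂ = P₁ + ½ρ(v₁² − v₂²) − ρgΔh.
P₂ = 395000 + ½·1000·(2.41² − 9.65²) − 1000·9.81·(+10.7) = 395000 + (-43600) − (105000) = 246000 Pa.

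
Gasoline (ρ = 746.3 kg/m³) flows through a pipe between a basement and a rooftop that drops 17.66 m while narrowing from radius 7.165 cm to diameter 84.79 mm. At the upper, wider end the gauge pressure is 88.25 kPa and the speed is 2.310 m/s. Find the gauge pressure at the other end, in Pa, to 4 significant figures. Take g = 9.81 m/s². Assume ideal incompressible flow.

Mass conservation (A₁v₁ = A₂v₂) gives v₂ = 2.310 × 161.3/56.46 = 6.598 m/s.
Bernoulli: P₁ + ½ρv₁² + ρg h₁ = P₂ + ½ρv₂² + ρg h₂, so P₂ = P₁ + ½ρ(v₁² − v₂²) − ρg(h₂ − h₁).
P₂ = 88250 + ½·746.3·(2.310² − 6.598²) − 746.3·9.81·(−17.66) = 88250 + (-14250) − (-129300) = 203300 Pa.

P₂ ≈ 203300 Pa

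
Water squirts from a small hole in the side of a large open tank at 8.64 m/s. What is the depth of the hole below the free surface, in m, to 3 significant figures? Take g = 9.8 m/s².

h = 3.81 m

Torricelli: v = √(2gh), so h = v²/(2g).
h = 8.64²/(2·9.8) = 74.6/19.60 = 3.81 m.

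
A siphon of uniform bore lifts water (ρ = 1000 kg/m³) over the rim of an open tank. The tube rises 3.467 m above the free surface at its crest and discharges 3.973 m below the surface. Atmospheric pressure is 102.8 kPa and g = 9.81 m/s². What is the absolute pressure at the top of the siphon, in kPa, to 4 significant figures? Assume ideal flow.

Bernoulli surface→outlet gives ½v² = g·h_out, so v = √(2·9.81·3.973) = 8.829 m/s.
Continuity keeps v the same throughout the tube; from surface to crest, P_atm + 0 = P_top + ½ρv² + ρg·h_top.
P_top = 102800 − ½·1000·8.829² − 1000·9.81·3.467 = 29810 Pa.

29.81 kPa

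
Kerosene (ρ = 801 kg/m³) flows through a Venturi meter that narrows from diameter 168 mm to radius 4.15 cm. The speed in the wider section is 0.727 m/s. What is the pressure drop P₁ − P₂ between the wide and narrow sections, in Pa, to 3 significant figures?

ΔP = 3340 Pa

Continuity gives A₁v₁ = A₂v₂, so v₂ = (222 cm²)/(54.1 cm²) × 0.727 m/s = 2.98 m/s.
With no height change, Bernoulli's equation is P₁ + ½ρv₁² = P₂ + ½ρv₂².
P₁ − P₂ = ½·801·(2.98² − 0.727²) = ½·801·8.34 = 3340 Pa.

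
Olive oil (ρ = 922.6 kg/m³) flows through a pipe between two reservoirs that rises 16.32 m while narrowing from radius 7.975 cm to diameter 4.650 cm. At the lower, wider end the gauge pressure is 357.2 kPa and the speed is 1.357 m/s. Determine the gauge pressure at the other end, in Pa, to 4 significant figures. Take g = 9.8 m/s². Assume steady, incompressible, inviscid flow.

P₂ ≈ 92900 Pa

Continuity gives A₁v₁ = A₂v₂, so v₂ = (199.8 cm²)/(16.98 cm²) × 1.357 m/s = 15.97 m/s.
Energy conservation along the streamline gives P₂ = P₁ − ½ρ(v₂² − v₁²) − ρg(h₂ − h₁).
P₂ = 357200 + ½·922.6·(1.357² − 15.97²) − 922.6·9.8·(+16.32) = 357200 + (-116700) − (147600) = 92900 Pa.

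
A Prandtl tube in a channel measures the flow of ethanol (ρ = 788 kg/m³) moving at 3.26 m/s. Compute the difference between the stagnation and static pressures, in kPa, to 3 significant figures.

4.19 kPa

Bernoulli between the free stream and the stagnation point: ½ρv² = P_stag − P_static.
ΔP = ½·788·3.26² = 4190 Pa.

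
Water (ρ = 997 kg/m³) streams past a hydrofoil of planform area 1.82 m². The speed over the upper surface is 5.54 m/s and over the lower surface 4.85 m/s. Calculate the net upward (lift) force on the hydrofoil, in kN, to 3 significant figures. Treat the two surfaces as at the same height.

F ≈ 6.50 kN

The faster flow above has the lower pressure; Bernoulli (same height) gives ΔP = ½ρ(v_up² − v_low²).
ΔP = ½·997·(5.54² − 4.85²) = 3570 Pa.
Lift = ΔP · A = 3570 × 1.82 = 6500 N.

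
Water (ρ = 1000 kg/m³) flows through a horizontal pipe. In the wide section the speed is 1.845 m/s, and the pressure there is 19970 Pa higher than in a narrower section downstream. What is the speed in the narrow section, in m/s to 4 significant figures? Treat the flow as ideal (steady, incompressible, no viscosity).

Along the level pipe P + ½ρv² is conserved, hence v₂² = v₁² + 2(P₁ − P₂)/ρ.
v₂ = √(1.845² + 2·19970/1000) = √(3.404 + 39.94) = 6.584 m/s.

6.584 m/s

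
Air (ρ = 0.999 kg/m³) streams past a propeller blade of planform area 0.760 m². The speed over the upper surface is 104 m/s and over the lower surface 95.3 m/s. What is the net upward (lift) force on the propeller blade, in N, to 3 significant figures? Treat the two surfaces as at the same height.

F ≈ 658 N

The faster flow above has the lower pressure; Bernoulli (same height) gives ΔP = ½ρ(v_up² − v_low²).
ΔP = ½·0.999·(104² − 95.3²) = 866 Pa.
Lift = ΔP · A = 866 × 0.760 = 658 N.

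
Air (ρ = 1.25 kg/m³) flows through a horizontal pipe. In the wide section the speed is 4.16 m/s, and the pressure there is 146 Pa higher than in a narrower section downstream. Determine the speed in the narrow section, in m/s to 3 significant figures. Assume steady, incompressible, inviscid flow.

Horizontal Bernoulli: P₁ + ½ρv₁² = P₂ + ½ρv₂², so v₂² = v₁² + 2(P₁ − P₂)/ρ.
v₂ = √(4.16² + 2·146/1.25) = √(17.3 + 234) = 15.8 m/s.

v₂ ≈ 15.8 m/s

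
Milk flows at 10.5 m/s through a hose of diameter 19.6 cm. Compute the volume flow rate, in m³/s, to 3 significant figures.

Q = A·v = 0.0302 m² × 10.5 m/s = 0.317 m³/s.

Q ≈ 0.317 m³/s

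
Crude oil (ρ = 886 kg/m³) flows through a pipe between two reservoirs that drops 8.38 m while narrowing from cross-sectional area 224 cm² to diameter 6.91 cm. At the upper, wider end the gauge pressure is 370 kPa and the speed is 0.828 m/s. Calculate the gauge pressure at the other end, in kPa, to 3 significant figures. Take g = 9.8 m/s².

P₂ ≈ 432 kPa

Mass conservation (A₁v₁ = A₂v₂) gives v₂ = 0.828 × 224/37.5 = 4.95 m/s.
Energy conservation along the streamline gives P₂ = P₁ − ½ρ(v₂² − v₁²) − ρg(h₂ − h₁).
P₂ = 370000 + ½·886·(0.828² − 4.95²) − 886·9.8·(−8.38) = 370000 + (-10500) − (-72800) = 432000 Pa.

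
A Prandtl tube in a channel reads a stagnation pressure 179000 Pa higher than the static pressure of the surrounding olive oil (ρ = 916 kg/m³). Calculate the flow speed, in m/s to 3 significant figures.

v ≈ 19.8 m/s

At the stagnation point the flow is brought to rest, so Bernoulli gives P_stag − P_static = ½ρv².
v = √(2ΔP/ρ) = √(2·179000/916) = 19.8 m/s.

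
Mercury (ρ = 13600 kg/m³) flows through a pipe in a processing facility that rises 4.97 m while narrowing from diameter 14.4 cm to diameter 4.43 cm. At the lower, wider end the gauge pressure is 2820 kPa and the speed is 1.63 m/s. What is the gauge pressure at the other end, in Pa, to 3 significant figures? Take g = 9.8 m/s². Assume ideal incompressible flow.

159000 Pa

By continuity, v₂ = v₁·A₁/A₂ = 1.63·(163/15.4) = 17.2 m/s.
Energy conservation along the streamline gives P₂ = P₁ − ½ρ(v₂² − v₁²) − ρg(h₂ − h₁).
P₂ = 2820000 + ½·13600·(1.63² − 17.2²) − 13600·9.8·(+4.97) = 2820000 + (-2000000) − (662000) = 159000 Pa.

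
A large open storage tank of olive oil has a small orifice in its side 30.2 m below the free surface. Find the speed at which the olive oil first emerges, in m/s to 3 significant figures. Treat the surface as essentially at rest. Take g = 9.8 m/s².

v ≈ 24.3 m/s

Bernoulli from surface to hole (P equal, v_surface ≈ 0): v = √(2gh) = √(2×9.8×30.2) = 24.3 m/s.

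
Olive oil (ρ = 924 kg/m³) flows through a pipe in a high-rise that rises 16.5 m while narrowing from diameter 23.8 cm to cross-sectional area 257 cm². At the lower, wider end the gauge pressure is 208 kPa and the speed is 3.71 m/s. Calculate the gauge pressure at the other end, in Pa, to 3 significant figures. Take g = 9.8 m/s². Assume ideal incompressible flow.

P₂ ≈ 45900 Pa

The volume flow rate is constant, so v₂ = (A₁/A₂)v₁ = (445/257)·3.71 = 6.42 m/s.
Applying Bernoulli between the two ends and solving for P₂: P₂ = P₁ + ½ρ(v₁² − v₂²) − ρgΔh.
P₂ = 208000 + ½·924·(3.71² − 6.42²) − 924·9.8·(+16.5) = 208000 + (-12700) − (149000) = 45900 Pa.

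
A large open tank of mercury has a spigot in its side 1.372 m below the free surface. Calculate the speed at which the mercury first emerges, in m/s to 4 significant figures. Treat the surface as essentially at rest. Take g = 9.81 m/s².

5.188 m/s

The surface is effectively still and both ends are open, so ½v² = gh and v = √(2·9.81·1.372) = 5.188 m/s.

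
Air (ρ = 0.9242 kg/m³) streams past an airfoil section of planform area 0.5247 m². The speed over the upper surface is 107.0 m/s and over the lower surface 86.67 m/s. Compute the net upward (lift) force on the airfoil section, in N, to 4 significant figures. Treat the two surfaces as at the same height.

With equal heights on the two surfaces, Bernoulli gives P_lower − P_upper = ½ρ(v_upper² − v_lower²).
ΔP = ½·0.9242·(107.0² − 86.67²) = 1819 Pa.
Lift = ΔP · A = 1819 × 0.5247 = 954.7 N.

F ≈ 954.7 N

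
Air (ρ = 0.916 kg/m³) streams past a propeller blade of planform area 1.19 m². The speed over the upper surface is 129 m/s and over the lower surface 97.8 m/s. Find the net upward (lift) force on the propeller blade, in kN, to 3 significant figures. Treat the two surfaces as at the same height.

F = 3.86 kN

From P + ½ρv² = const at equal height, P_low − P_up = ½ρ(v_up² − v_low²).
ΔP = ½·0.916·(129² − 97.8²) = 3240 Pa.
Lift = ΔP · A = 3240 × 1.19 = 3860 N.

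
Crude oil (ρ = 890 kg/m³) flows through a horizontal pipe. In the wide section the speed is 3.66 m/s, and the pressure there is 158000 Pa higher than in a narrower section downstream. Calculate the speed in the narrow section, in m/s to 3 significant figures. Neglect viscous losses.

Horizontal Bernoulli: P₁ + ½ρv₁² = P₂ + ½ρv₂², so v₂² = v₁² + 2(P₁ − P₂)/ρ.
v₂ = √(3.66² + 2·158000/890) = √(13.4 + 355) = 19.2 m/s.

v₂ ≈ 19.2 m/s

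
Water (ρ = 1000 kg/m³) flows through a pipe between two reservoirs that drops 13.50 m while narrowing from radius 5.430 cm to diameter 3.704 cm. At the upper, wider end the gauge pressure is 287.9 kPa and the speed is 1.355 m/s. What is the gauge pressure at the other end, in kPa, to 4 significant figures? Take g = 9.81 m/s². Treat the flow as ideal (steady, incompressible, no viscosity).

P₂ ≈ 353.4 kPa

Continuity gives A₁v₁ = A₂v₂, so v₂ = (92.63 cm²)/(10.78 cm²) × 1.355 m/s = 11.65 m/s.
Bernoulli: P₁ + ½ρv₁² + ρg h₁ = P₂ + ½ρv₂² + ρg h₂, so P₂ = P₁ + ½ρ(v₁² − v₂²) − ρg(h₂ − h₁).
P₂ = 287900 + ½·1000·(1.355² − 11.65²) − 1000·9.81·(−13.50) = 287900 + (-66920) − (-132400) = 353400 Pa.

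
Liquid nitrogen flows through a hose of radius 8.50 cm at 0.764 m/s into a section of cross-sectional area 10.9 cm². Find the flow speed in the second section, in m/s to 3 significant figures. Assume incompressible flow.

By continuity, v₂ = v₁·A₁/A₂ = 0.764·(227/10.9) = 15.9 m/s.

v₂ = 15.9 m/s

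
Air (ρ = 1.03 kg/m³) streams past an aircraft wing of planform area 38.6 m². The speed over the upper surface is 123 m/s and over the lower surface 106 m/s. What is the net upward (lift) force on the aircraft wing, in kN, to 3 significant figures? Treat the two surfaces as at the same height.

F ≈ 77.4 kN

From P + ½ρv² = const at equal height, P_low − P_up = ½ρ(v_up² − v_low²).
ΔP = ½·1.03·(123² − 106²) = 2000 Pa.
Lift = ΔP · A = 2000 × 38.6 = 77400 N.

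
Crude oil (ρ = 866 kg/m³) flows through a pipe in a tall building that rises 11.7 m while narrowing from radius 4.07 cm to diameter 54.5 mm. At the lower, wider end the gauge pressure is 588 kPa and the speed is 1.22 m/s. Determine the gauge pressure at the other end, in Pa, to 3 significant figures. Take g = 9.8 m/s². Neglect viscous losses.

Continuity gives A₁v₁ = A₂v₂, so v₂ = (52.0 cm²)/(23.3 cm²) × 1.22 m/s = 2.72 m/s.
Energy conservation along the streamline gives P₂ = P₁ − ½ρ(v₂² − v₁²) − ρg(h₂ − h₁).
P₂ = 588000 + ½·866·(1.22² − 2.72²) − 866·9.8·(+11.7) = 588000 + (-2560) − (99300) = 486000 Pa.

P₂ = 486000 Pa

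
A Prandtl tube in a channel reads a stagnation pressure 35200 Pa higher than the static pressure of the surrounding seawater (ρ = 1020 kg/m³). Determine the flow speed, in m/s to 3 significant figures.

The dynamic pressure equals the rise in static pressure at the stagnation point: ΔP = ½ρv².
v = √(2ΔP/ρ) = √(2·35200/1020) = 8.31 m/s.

v ≈ 8.31 m/s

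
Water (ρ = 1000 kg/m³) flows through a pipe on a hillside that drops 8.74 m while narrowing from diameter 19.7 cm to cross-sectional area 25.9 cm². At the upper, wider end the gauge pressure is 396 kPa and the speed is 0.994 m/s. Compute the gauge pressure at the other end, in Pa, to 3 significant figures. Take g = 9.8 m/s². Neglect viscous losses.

P₂ ≈ 414000 Pa

The volume flow rate is constant, so v₂ = (A₁/A₂)v₁ = (305/25.9)·0.994 = 11.7 m/s.
Applying Bernoulli between the two ends and solving for P₂: P₂ = P₁ + ½ρ(v₁² − v₂²) − ρgΔh.
P₂ = 396000 + ½·1000·(0.994² − 11.7²) − 1000·9.8·(−8.74) = 396000 + (-67900) − (-85700) = 414000 Pa.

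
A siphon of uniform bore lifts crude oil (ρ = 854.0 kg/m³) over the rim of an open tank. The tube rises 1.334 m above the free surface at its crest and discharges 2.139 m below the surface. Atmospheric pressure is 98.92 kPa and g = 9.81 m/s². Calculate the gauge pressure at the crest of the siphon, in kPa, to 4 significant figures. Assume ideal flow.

From the surface to the outlet (both open to atmosphere, surface at rest): v = √(2g·h_out) = √(2·9.81·2.139) = 6.478 m/s.
The bore is uniform, so the speed at the crest is the same v. Bernoulli surface→crest: P_atm = P_top + ½ρv² + ρg·h_top.
P_top = 98920 − ½·854.0·6.478² − 854.0·9.81·1.334 = 69820 Pa. So P_gauge = P_top − P_atm = -29100 Pa.

P_gauge ≈ -29.10 kPa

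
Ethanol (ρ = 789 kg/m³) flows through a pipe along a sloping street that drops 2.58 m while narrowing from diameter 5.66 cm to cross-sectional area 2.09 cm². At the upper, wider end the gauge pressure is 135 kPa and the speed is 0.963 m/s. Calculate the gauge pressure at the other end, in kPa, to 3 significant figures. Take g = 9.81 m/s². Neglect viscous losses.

P₂ = 102 kPa

Continuity gives A₁v₁ = A₂v₂, so v₂ = (25.2 cm²)/(2.09 cm²) × 0.963 m/s = 11.6 m/s.
Bernoulli: P₁ + ½ρv₁² + ρg h₁ = P₂ + ½ρv₂² + ρg h₂, so P₂ = P₁ + ½ρ(v₁² − v₂²) − ρg(h₂ − h₁).
P₂ = 135000 + ½·789·(0.963² − 11.6²) − 789·9.81·(−2.58) = 135000 + (-52700) − (-20000) = 102000 Pa.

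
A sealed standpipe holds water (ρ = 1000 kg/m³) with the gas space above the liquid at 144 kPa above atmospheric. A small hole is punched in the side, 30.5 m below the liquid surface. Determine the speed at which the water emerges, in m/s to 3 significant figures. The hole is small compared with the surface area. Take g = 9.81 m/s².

Take point 1 at the surface (v₁ ≈ 0) and point 2 at the hole (at atmospheric pressure). Bernoulli: P₁ + ρg h = P_atm + ½ρv₂².
With P₁ − P_atm = 144000 Pa, v₂ = √(2gh + 2ΔP/ρ) = √(2·9.81·30.5 + 2·144000/1000) = 29.8 m/s.

v ≈ 29.8 m/s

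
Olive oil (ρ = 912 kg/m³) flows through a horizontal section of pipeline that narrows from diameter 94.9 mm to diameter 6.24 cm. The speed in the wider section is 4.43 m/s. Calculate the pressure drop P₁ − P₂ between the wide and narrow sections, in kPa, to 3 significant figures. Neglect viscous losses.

38.9 kPa

The volume flow rate is constant, so v₂ = (A₁/A₂)v₁ = (70.7/30.6)·4.43 = 10.2 m/s.
The pipe is horizontal, so Bernoulli reduces to P₁ + ½ρv₁² = P₂ + ½ρv₂².
P₁ − P₂ = ½·912·(10.2² − 4.43²) = ½·912·85.4 = 38900 Pa.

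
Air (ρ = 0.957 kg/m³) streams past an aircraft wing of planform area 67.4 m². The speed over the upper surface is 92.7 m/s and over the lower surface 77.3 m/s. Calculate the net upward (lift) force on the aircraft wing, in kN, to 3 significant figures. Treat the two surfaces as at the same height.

The faster flow above has the lower pressure; Bernoulli (same height) gives ΔP = ½ρ(v_up² − v_low²).
ΔP = ½·0.957·(92.7² − 77.3²) = 1250 Pa.
Lift = ΔP · A = 1250 × 67.4 = 84400 N.

84.4 kN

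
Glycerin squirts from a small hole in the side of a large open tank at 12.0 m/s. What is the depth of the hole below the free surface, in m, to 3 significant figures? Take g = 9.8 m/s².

Inverting v = √(2gh) gives h = v² / 2g.
h = 12.0²/(2·9.8) = 144/19.60 = 7.35 m.

h ≈ 7.35 m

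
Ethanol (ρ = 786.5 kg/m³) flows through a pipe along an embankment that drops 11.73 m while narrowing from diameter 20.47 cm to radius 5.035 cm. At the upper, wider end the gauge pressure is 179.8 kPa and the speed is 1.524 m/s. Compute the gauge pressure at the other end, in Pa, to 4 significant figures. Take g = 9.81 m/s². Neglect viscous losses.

The volume flow rate is constant, so v₂ = (A₁/A₂)v₁ = (329.1/79.64)·1.524 = 6.297 m/s.
Bernoulli: P₁ + ½ρv₁² + ρg h₁ = P₂ + ½ρv₂² + ρg h₂, so P₂ = P₁ + ½ρ(v₁² − v₂²) − ρg(h₂ − h₁).
P₂ = 179800 + ½·786.5·(1.524² − 6.297²) − 786.5·9.81·(−11.73) = 179800 + (-14680) − (-90500) = 255600 Pa.

P₂ ≈ 255600 Pa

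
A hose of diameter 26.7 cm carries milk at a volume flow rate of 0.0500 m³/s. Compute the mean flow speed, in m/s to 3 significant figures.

v ≈ 0.893 m/s

Q = 0.0500 m³/s = 0.0500 m³/s.
v = Q/A = 0.0500 / 0.0560 = 0.893 m/s.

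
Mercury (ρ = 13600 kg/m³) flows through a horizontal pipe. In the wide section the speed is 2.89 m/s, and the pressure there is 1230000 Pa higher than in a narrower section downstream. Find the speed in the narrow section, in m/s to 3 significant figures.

v₂ = 13.8 m/s

Along the level pipe P + ½ρv² is conserved, hence v₂² = v₁² + 2(P₁ − P₂)/ρ.
v₂ = √(2.89² + 2·1230000/13600) = √(8.35 + 181) = 13.8 m/s.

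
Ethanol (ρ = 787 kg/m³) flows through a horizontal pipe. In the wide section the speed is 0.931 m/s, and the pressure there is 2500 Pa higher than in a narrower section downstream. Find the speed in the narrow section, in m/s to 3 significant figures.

v₂ ≈ 2.69 m/s

With h₁ = h₂, rearranging Bernoulli gives v₂ = √(v₁² + 2ΔP/ρ).
v₂ = √(0.931² + 2·2500/787) = √(0.867 + 6.35) = 2.69 m/s.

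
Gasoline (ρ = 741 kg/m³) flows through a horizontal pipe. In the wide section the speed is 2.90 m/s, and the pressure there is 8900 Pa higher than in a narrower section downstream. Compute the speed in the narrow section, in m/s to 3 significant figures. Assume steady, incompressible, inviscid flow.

Horizontal Bernoulli: P₁ + ½ρv₁² = P₂ + ½ρv₂², so v₂² = v₁² + 2(P₁ − P₂)/ρ.
v₂ = √(2.90² + 2·8900/741) = √(8.41 + 24.0) = 5.69 m/s.

5.69 m/s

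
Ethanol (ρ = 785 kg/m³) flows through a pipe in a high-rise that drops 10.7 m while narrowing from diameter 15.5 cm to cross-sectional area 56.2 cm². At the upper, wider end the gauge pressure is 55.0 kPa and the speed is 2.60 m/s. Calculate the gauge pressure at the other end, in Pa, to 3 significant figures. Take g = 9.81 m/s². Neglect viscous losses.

Mass conservation (A₁v₁ = A₂v₂) gives v₂ = 2.60 × 189/56.2 = 8.73 m/s.
Bernoulli: P₁ + ½ρv₁² + ρg h₁ = P₂ + ½ρv₂² + ρg h₂, so P₂ = P₁ + ½ρ(v₁² − v₂²) − ρg(h₂ − h₁).
P₂ = 55000 + ½·785·(2.60² − 8.73²) − 785·9.81·(−10.7) = 55000 + (-27300) − (-82400) = 110000 Pa.

110000 Pa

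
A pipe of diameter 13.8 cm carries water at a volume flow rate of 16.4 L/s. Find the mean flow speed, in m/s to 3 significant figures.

v ≈ 1.10 m/s

Q = 16.4 L/s = 0.0164 m³/s.
v = Q/A = 0.0164 / 0.0150 = 1.10 m/s.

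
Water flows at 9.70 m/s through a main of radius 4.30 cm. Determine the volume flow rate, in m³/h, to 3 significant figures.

Q = A·v = 0.00581 m² × 9.70 m/s = 0.0563 m³/s.
Converting: 0.0563 m³/s × 3600 = 203 m³/h.

Q ≈ 203 m³/h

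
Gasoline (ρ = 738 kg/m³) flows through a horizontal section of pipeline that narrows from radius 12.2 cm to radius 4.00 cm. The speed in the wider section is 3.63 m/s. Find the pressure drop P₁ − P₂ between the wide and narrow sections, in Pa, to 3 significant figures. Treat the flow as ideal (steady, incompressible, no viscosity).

Continuity gives A₁v₁ = A₂v₂, so v₂ = (468 cm²)/(50.3 cm²) × 3.63 m/s = 33.8 m/s.
With no height change, Bernoulli's equation is P₁ + ½ρv₁² = P₂ + ½ρv₂².
P₁ − P₂ = ½·738·(33.8² − 3.63²) = ½·738·1130 = 416000 Pa.

ΔP ≈ 416000 Pa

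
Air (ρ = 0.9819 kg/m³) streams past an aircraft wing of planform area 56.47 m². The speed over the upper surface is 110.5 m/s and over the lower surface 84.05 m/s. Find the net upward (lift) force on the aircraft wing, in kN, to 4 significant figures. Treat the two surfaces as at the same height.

F ≈ 142.7 kN

With equal heights on the two surfaces, Bernoulli gives P_lower − P_upper = ½ρ(v_upper² − v_lower²).
ΔP = ½·0.9819·(110.5² − 84.05²) = 2526 Pa.
Lift = ΔP · A = 2526 × 56.47 = 142700 N.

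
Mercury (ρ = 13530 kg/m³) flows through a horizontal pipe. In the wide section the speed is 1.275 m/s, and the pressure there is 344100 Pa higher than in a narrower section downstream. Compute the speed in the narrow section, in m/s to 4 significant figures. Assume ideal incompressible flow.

With h₁ = h₂, rearranging Bernoulli gives v₂ = √(v₁² + 2ΔP/ρ).
v₂ = √(1.275² + 2·344100/13530) = √(1.626 + 50.86) = 7.245 m/s.

v₂ ≈ 7.245 m/s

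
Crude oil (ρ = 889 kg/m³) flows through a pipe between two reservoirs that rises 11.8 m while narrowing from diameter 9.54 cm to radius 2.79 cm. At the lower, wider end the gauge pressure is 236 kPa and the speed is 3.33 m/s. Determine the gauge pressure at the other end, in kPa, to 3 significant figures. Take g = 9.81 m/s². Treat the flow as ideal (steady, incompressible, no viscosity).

P₂ ≈ 95.9 kPa

By continuity, v₂ = v₁·A₁/A₂ = 3.33·(71.5/24.5) = 9.73 m/s.
Bernoulli: P₁ + ½ρv₁² + ρg h₁ = P₂ + ½ρv₂² + ρg h₂, so P₂ = P₁ + ½ρ(v₁² − v₂²) − ρg(h₂ − h₁).
P₂ = 236000 + ½·889·(3.33² − 9.73²) − 889·9.81·(+11.8) = 236000 + (-37200) − (103000) = 95900 Pa.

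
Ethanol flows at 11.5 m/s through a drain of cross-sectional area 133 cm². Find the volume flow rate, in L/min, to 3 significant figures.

9180 L/min

Q = A·v = 0.0133 m² × 11.5 m/s = 0.153 m³/s.
Converting: 0.153 m³/s × 60000 = 9180 L/min.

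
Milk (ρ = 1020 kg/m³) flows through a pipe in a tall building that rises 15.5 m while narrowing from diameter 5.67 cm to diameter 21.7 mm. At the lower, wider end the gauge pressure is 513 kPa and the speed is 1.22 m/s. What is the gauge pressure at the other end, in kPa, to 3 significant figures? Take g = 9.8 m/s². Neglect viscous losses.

P₂ ≈ 323 kPa

Mass conservation (A₁v₁ = A₂v₂) gives v₂ = 1.22 × 25.2/3.70 = 8.33 m/s.
Applying Bernoulli between the two ends and solving for P₂: P₂ = P₁ + ½ρ(v₁² − v₂²) − ρgΔh.
P₂ = 513000 + ½·1020·(1.22² − 8.33²) − 1020·9.8·(+15.5) = 513000 + (-34600) − (155000) = 323000 Pa.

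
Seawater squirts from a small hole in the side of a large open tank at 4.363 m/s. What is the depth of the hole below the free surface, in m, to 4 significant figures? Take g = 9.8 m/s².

For a small hole in a large open tank, ½v² = gh, giving h = v²/(2g).
h = 4.363²/(2·9.8) = 19.04/19.60 = 0.9712 m.

h ≈ 0.9712 m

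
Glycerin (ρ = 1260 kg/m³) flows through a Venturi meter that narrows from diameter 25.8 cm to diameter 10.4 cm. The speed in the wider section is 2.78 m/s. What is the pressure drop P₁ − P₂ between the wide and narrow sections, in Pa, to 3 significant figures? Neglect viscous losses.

Mass conservation (A₁v₁ = A₂v₂) gives v₂ = 2.78 × 523/84.9 = 17.1 m/s.
Bernoulli (h₁ = h₂): P₁ − P₂ = ½ρ(v₂² − v₁²).
P₁ − P₂ = ½·1260·(17.1² − 2.78²) = ½·1260·285 = 180000 Pa.

180000 Pa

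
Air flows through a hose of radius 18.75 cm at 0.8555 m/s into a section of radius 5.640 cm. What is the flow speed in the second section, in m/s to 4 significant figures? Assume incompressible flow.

9.455 m/s

By continuity, v₂ = v₁·A₁/A₂ = 0.8555·(1104/99.93) = 9.455 m/s.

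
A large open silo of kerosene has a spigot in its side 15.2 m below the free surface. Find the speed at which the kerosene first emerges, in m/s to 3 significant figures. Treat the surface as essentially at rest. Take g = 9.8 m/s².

Bernoulli from surface to hole (P equal, v_surface ≈ 0): v = √(2gh) = √(2×9.8×15.2) = 17.3 m/s.

17.3 m/s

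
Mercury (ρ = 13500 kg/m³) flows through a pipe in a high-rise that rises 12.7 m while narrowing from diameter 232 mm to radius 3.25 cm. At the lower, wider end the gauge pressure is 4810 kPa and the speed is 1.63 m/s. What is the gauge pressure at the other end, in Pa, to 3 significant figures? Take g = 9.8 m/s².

Continuity gives A₁v₁ = A₂v₂, so v₂ = (423 cm²)/(33.2 cm²) × 1.63 m/s = 20.8 m/s.
Bernoulli: P₁ + ½ρv₁² + ρg h₁ = P₂ + ½ρv₂² + ρg h₂, so P₂ = P₁ + ½ρ(v₁² − v₂²) − ρg(h₂ − h₁).
P₂ = 4810000 + ½·13500·(1.63² − 20.8²) − 13500·9.8·(+12.7) = 4810000 + (-2890000) − (1680000) = 237000 Pa.

237000 Pa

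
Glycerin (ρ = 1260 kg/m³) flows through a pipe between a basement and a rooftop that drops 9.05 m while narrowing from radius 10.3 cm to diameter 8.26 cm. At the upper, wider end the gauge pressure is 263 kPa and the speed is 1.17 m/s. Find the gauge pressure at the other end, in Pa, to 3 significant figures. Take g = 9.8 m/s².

Continuity gives A₁v₁ = A₂v₂, so v₂ = (333 cm²)/(53.6 cm²) × 1.17 m/s = 7.28 m/s.
Energy conservation along the streamline gives P₂ = P₁ − ½ρ(v₂² − v₁²) − ρg(h₂ − h₁).
P₂ = 263000 + ½·1260·(1.17² − 7.28²) − 1260·9.8·(−9.05) = 263000 + (-32500) − (-112000) = 342000 Pa.

P₂ ≈ 342000 Pa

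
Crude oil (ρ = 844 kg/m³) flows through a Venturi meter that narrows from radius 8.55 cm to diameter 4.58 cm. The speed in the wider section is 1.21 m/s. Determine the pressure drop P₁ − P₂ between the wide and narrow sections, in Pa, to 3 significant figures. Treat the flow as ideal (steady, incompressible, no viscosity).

ΔP = 119000 Pa

Continuity gives A₁v₁ = A₂v₂, so v₂ = (230 cm²)/(16.5 cm²) × 1.21 m/s = 16.9 m/s.
The pipe is horizontal, so Bernoulli reduces to P₁ + ½ρv₁² = P₂ + ½ρv₂².
P₁ − P₂ = ½·844·(16.9² − 1.21²) = ½·844·283 = 119000 Pa.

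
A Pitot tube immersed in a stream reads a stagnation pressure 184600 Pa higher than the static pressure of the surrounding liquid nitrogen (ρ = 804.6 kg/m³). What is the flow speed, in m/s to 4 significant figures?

At the stagnation point the flow is brought to rest, so Bernoulli gives P_stag − P_static = ½ρv².
v = √(2ΔP/ρ) = √(2·184600/804.6) = 21.42 m/s.

21.42 m/s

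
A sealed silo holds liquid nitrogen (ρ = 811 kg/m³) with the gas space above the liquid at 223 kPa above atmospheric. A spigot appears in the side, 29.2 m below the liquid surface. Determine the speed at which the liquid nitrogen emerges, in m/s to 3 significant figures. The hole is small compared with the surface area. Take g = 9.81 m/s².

33.5 m/s

Take point 1 at the surface (v₁ ≈ 0) and point 2 at the hole (at atmospheric pressure). Bernoulli: P₁ + ρg h = P_atm + ½ρv₂².
With P₁ − P_atm = 223000 Pa, v₂ = √(2gh + 2ΔP/ρ) = √(2·9.81·29.2 + 2·223000/811) = 33.5 m/s.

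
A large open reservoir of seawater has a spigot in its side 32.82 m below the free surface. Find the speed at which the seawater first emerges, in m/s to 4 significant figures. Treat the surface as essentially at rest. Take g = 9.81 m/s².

25.38 m/s

The surface is effectively still and both ends are open, so ½v² = gh and v = √(2·9.81·32.82) = 25.38 m/s.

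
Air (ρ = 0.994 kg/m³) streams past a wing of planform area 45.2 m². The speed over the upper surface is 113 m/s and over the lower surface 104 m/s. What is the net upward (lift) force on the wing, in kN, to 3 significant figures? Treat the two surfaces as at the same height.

With equal heights on the two surfaces, Bernoulli gives P_lower − P_upper = ½ρ(v_upper² − v_lower²).
ΔP = ½·0.994·(113² − 104²) = 971 Pa.
Lift = ΔP · A = 971 × 45.2 = 43900 N.

F = 43.9 kN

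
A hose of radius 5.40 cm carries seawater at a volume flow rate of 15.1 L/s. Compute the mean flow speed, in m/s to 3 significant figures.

Q = 15.1 L/s = 0.0151 m³/s.
v = Q/A = 0.0151 / 0.00916 = 1.65 m/s.

v ≈ 1.65 m/s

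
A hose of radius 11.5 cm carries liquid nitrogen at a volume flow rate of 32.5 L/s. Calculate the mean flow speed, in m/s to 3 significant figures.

Q = 32.5 L/s = 0.0325 m³/s.
v = Q/A = 0.0325 / 0.0415 = 0.782 m/s.

v ≈ 0.782 m/s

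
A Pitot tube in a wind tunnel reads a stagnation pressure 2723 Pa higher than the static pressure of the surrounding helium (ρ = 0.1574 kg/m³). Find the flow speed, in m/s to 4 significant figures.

v = 186.0 m/s

Bernoulli between the free stream and the stagnation point: ½ρv² = P_stag − P_static.
v = √(2ΔP/ρ) = √(2·2723/0.1574) = 186.0 m/s.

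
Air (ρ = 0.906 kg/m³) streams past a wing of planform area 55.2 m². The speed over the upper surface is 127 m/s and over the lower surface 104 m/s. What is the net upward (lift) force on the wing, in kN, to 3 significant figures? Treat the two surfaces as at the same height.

133 kN

The faster flow above has the lower pressure; Bernoulli (same height) gives ΔP = ½ρ(v_up² − v_low²).
ΔP = ½·0.906·(127² − 104²) = 2410 Pa.
Lift = ΔP · A = 2410 × 55.2 = 133000 N.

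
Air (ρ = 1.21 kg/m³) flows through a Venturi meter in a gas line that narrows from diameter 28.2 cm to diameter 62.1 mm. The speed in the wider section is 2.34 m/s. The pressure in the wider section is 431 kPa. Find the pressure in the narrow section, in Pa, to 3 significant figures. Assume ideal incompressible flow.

Mass conservation (A₁v₁ = A₂v₂) gives v₂ = 2.34 × 625/30.3 = 48.3 m/s.
With no height change, Bernoulli's equation is P₁ + ½ρv₁² = P₂ + ½ρv₂².
P₂ = P₁ − ½ρ(v₂² − v₁²) = 431000 − ½·1.21·(48.3² − 2.34²) = 431000 − 1410 = 430000 Pa.

P₂ ≈ 430000 Pa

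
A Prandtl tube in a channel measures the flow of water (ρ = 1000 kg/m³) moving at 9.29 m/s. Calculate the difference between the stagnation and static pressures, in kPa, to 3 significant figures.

At the stagnation point the flow is brought to rest, so Bernoulli gives P_stag − P_static = ½ρv².
ΔP = ½·1000·9.29² = 43200 Pa.

ΔP ≈ 43.2 kPa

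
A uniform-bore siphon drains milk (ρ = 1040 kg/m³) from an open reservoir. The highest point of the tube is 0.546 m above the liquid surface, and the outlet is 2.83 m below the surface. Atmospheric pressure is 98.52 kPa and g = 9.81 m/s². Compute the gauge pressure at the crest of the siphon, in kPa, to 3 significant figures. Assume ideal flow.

P_gauge ≈ -34.4 kPa

Bernoulli surface→outlet gives ½v² = g·h_out, so v = √(2·9.81·2.83) = 7.45 m/s.
The bore is uniform, so the speed at the crest is the same v. Bernoulli surface→crest: P_atm = P_top + ½ρv² + ρg·h_top.
P_top = 98520 − ½·1040·7.45² − 1040·9.81·0.546 = 64100 Pa. So P_gauge = P_top − P_atm = -34400 Pa.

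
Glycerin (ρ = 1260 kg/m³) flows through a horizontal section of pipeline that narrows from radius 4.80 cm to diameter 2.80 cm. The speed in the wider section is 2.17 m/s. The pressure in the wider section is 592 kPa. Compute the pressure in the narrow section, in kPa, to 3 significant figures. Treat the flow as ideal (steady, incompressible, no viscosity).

185 kPa

By continuity, v₂ = v₁·A₁/A₂ = 2.17·(72.4/6.16) = 25.5 m/s.
Bernoulli (h₁ = h₂): P₁ − P₂ = ½ρ(v₂² − v₁²).
P₂ = P₁ − ½ρ(v₂² − v₁²) = 592000 − ½·1260·(25.5² − 2.17²) = 592000 − 407000 = 185000 Pa.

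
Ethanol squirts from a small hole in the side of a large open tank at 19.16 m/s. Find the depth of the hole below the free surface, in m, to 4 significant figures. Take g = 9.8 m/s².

For a small hole in a large open tank, ½v² = gh, giving h = v²/(2g).
h = 19.16²/(2·9.8) = 367.1/19.60 = 18.73 m.

18.73 m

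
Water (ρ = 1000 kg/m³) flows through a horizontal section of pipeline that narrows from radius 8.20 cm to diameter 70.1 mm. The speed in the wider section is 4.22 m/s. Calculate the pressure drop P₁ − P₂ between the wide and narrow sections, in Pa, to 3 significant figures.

258000 Pa

The volume flow rate is constant, so v₂ = (A₁/A₂)v₁ = (211/38.6)·4.22 = 23.1 m/s.
Along the horizontal streamline, P + ½ρv² is constant.
P₁ − P₂ = ½·1000·(23.1² − 4.22²) = ½·1000·516 = 258000 Pa.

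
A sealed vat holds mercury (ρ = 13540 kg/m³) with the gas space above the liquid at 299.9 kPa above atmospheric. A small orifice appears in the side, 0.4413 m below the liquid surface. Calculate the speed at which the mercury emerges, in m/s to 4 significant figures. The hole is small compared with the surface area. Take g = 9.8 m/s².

v ≈ 7.277 m/s

Take point 1 at the surface (v₁ ≈ 0) and point 2 at the hole (at atmospheric pressure). Bernoulli: P₁ + ρg h = P_atm + ½ρv₂².
With P₁ − P_atm = 299900 Pa, v₂ = √(2gh + 2ΔP/ρ) = √(2·9.8·0.4413 + 2·299900/13540) = 7.277 m/s.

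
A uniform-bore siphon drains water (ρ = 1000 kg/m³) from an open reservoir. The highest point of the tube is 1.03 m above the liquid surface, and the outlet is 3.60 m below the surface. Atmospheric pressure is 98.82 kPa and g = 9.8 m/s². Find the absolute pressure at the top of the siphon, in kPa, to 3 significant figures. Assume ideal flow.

Bernoulli surface→outlet gives ½v² = g·h_out, so v = √(2·9.8·3.60) = 8.40 m/s.
With constant cross-section the crest speed equals v; applying Bernoulli from the surface up to the crest, P_top = P_atm − ½ρv² − ρg·h_top.
P_top = 98820 − ½·1000·8.40² − 1000·9.8·1.03 = 53400 Pa.

P_top ≈ 53.4 kPa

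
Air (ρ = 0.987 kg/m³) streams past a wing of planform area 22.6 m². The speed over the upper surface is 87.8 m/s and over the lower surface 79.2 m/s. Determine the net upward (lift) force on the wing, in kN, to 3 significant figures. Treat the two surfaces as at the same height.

F ≈ 16.0 kN

With equal heights on the two surfaces, Bernoulli gives P_lower − P_upper = ½ρ(v_upper² − v_lower²).
ΔP = ½·0.987·(87.8² − 79.2²) = 709 Pa.
Lift = ΔP · A = 709 × 22.6 = 16000 N.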